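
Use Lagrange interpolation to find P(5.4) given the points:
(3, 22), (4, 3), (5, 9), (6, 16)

Lagrange interpolation formula:
P(x) = Σ yᵢ × Lᵢ(x)
where Lᵢ(x) = Π_{j≠i} (x - xⱼ)/(xᵢ - xⱼ)

L_0(5.4) = (5.4 - 4)/(3 - 4) × (5.4 - 5)/(3 - 5) × (5.4 - 6)/(3 - 6) = 0.056000
L_1(5.4) = (5.4 - 3)/(4 - 3) × (5.4 - 5)/(4 - 5) × (5.4 - 6)/(4 - 6) = -0.288000
L_2(5.4) = (5.4 - 3)/(5 - 3) × (5.4 - 4)/(5 - 4) × (5.4 - 6)/(5 - 6) = 1.008000
L_3(5.4) = (5.4 - 3)/(6 - 3) × (5.4 - 4)/(6 - 4) × (5.4 - 5)/(6 - 5) = 0.224000

P(5.4) = 22×L_0(5.4) + 3×L_1(5.4) + 9×L_2(5.4) + 16×L_3(5.4)
P(5.4) = 13.024000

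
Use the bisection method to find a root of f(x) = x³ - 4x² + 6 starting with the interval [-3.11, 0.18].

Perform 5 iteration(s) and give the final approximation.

f(x) = x³ - 4x² + 6
Initial interval: [-3.11, 0.18]

Iteration 1:
  c_1 = (-3.110000 + 0.180000)/2 = -1.465000
  f(c_1) = f(-1.465000) = -5.729120
  f(a) × f(c) ≥ 0, new interval: [-1.465000, 0.180000]
Iteration 2:
  c_2 = (-1.465000 + 0.180000)/2 = -0.642500
  f(c_2) = f(-0.642500) = 4.083547
  f(a) × f(c) < 0, new interval: [-1.465000, -0.642500]
Iteration 3:
  c_3 = (-1.465000 + (-0.642500))/2 = -1.053750
  f(c_3) = f(-1.053750) = 0.388371
  f(a) × f(c) < 0, new interval: [-1.465000, -1.053750]
Iteration 4:
  c_4 = (-1.465000 + (-1.053750))/2 = -1.259375
  f(c_4) = f(-1.259375) = -2.341502
  f(a) × f(c) ≥ 0, new interval: [-1.259375, -1.053750]
Iteration 5:
  c_5 = (-1.259375 + (-1.053750))/2 = -1.156562
  f(c_5) = f(-1.156562) = -0.897608
  f(a) × f(c) ≥ 0, new interval: [-1.156562, -1.053750]

After 5 iteration(s), the approximation is c_5 = -1.156562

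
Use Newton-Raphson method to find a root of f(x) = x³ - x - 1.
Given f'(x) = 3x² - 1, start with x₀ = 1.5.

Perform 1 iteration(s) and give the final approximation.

f(x) = x³ - x - 1
f'(x) = 3x² - 1
x₀ = 1.5

Newton-Raphson formula: x_{n+1} = x_n - f(x_n)/f'(x_n)

Iteration 1:
  f(1.500000) = 0.875000
  f'(1.500000) = 5.750000
  x_1 = 1.500000 - 0.875000/5.750000 = 1.347826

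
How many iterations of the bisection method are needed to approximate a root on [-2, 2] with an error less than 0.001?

We need (b-a)/2^n ≤ 0.001
(2 - (-2))/2^n ≤ 0.001
4/2^n ≤ 0.001
2^n ≥ 4000
n ≥ log₂(4000) = 11.97
n ≥ 12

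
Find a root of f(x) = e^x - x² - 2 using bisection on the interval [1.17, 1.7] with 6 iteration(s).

f(x) = e^x - x² - 2
Initial interval: [1.17, 1.7]

Iteration 1:
  c_1 = (1.170000 + 1.700000)/2 = 1.435000
  f(c_1) = f(1.435000) = 0.140420
  f(a) × f(c) < 0, new interval: [1.170000, 1.435000]
Iteration 2:
  c_2 = (1.170000 + 1.435000)/2 = 1.302500
  f(c_2) = f(1.302500) = -0.018025
  f(a) × f(c) ≥ 0, new interval: [1.302500, 1.435000]
Iteration 3:
  c_3 = (1.302500 + 1.435000)/2 = 1.368750
  f(c_3) = f(1.368750) = 0.056958
  f(a) × f(c) < 0, new interval: [1.302500, 1.368750]
Iteration 4:
  c_4 = (1.302500 + 1.368750)/2 = 1.335625
  f(c_4) = f(1.335625) = 0.018478
  f(a) × f(c) < 0, new interval: [1.302500, 1.335625]
Iteration 5:
  c_5 = (1.302500 + 1.335625)/2 = 1.319062
  f(c_5) = f(1.319062) = -0.000012
  f(a) × f(c) ≥ 0, new interval: [1.319062, 1.335625]
Iteration 6:
  c_6 = (1.319062 + 1.335625)/2 = 1.327344
  f(c_6) = f(1.327344) = 0.009172
  f(a) × f(c) < 0, new interval: [1.319062, 1.327344]

After 6 iteration(s), the approximation is c_6 = 1.327344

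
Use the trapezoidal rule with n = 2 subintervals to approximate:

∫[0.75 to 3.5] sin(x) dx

f(x) = sin(x)
a = 0.75, b = 3.5, n = 2
h = (b - a)/n = 1.375000

Trapezoidal rule: (h/2)[f(x₀) + 2f(x₁) + 2f(x₂) + ... + f(xₙ)]

x_0 = 0.7500, f(x_0) = 0.681639, coefficient = 1
x_1 = 2.1250, f(x_1) = 0.850320, coefficient = 2
x_2 = 3.5000, f(x_2) = -0.350783, coefficient = 1

I ≈ (1.375000/2) × 2.031495 = 1.396653
Exact value: 1.668146
Error: 0.271493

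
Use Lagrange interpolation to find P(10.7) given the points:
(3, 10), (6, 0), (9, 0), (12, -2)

Lagrange interpolation formula:
P(x) = Σ yᵢ × Lᵢ(x)
where Lᵢ(x) = Π_{j≠i} (x - xⱼ)/(xᵢ - xⱼ)

L_0(10.7) = (10.7 - 6)/(3 - 6) × (10.7 - 9)/(3 - 9) × (10.7 - 12)/(3 - 12) = 0.064117
L_1(10.7) = (10.7 - 3)/(6 - 3) × (10.7 - 9)/(6 - 9) × (10.7 - 12)/(6 - 12) = -0.315130
L_2(10.7) = (10.7 - 3)/(9 - 3) × (10.7 - 6)/(9 - 6) × (10.7 - 12)/(9 - 12) = 0.871241
L_3(10.7) = (10.7 - 3)/(12 - 3) × (10.7 - 6)/(12 - 6) × (10.7 - 9)/(12 - 9) = 0.379772

P(10.7) = 10×L_0(10.7) + 0×L_1(10.7) + 0×L_2(10.7) + (-2)×L_3(10.7)
P(10.7) = -0.118370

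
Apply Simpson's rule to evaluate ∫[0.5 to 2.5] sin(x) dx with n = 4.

f(x) = sin(x)
a = 0.5, b = 2.5, n = 4
h = (b - a)/n = 0.500000

Simpson's rule: (h/3)[f(x₀) + 4f(x₁) + 2f(x₂) + ... + f(xₙ)]

x_0 = 0.5000, f(x_0) = 0.479426, coefficient = 1
x_1 = 1.0000, f(x_1) = 0.841471, coefficient = 4
x_2 = 1.5000, f(x_2) = 0.997495, coefficient = 2
x_3 = 2.0000, f(x_3) = 0.909297, coefficient = 4
x_4 = 2.5000, f(x_4) = 0.598472, coefficient = 1

I ≈ (0.500000/3) × 10.075961 = 1.679327
Exact value: 1.678726
Error: 0.000601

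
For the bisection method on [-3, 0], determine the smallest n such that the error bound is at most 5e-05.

We need (b-a)/2^n ≤ 5e-05
(0 - (-3))/2^n ≤ 5e-05
3/2^n ≤ 5e-05
2^n ≥ 60000
n ≥ log₂(60000) = 15.87
n ≥ 16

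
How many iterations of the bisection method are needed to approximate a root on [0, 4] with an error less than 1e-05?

We need (b-a)/2^n ≤ 1e-05
(4 - 0)/2^n ≤ 1e-05
4/2^n ≤ 1e-05
2^n ≥ 400000
n ≥ log₂(400000) = 18.61
n ≥ 19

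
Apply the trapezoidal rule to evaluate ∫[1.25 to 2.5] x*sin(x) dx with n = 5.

f(x) = x*sin(x)
a = 1.25, b = 2.5, n = 5
h = (b - a)/n = 0.250000

Trapezoidal rule: (h/2)[f(x₀) + 2f(x₁) + 2f(x₂) + ... + f(xₙ)]

x_0 = 1.2500, f(x_0) = 1.186231, coefficient = 1
x_1 = 1.5000, f(x_1) = 1.496242, coefficient = 2
x_2 = 1.7500, f(x_2) = 1.721975, coefficient = 2
x_3 = 2.0000, f(x_3) = 1.818595, coefficient = 2
x_4 = 2.2500, f(x_4) = 1.750665, coefficient = 2
x_5 = 2.5000, f(x_5) = 1.496180, coefficient = 1

I ≈ (0.250000/2) × 16.257366 = 2.032171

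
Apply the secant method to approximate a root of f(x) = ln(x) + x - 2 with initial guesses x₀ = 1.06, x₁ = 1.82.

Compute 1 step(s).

f(x) = ln(x) + x - 2
x₀ = 1.06, x₁ = 1.82

Secant formula: x_{n+1} = x_n - f(x_n)(x_n - x_{n-1})/(f(x_n) - f(x_{n-1}))

Iteration 1:
  f(1.060000) = -0.881731
  f(1.820000) = 0.418837
  x_2 = 1.820000 - 0.418837×(1.820000 - 1.060000)/(0.418837 - (-0.881731))
       = 1.575249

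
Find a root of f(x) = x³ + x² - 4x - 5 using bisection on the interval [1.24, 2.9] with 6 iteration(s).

f(x) = x³ + x² - 4x - 5
Initial interval: [1.24, 2.9]

Iteration 1:
  c_1 = (1.240000 + 2.900000)/2 = 2.070000
  f(c_1) = f(2.070000) = -0.125357
  f(a) × f(c) ≥ 0, new interval: [2.070000, 2.900000]
Iteration 2:
  c_2 = (2.070000 + 2.900000)/2 = 2.485000
  f(c_2) = f(2.485000) = 6.580659
  f(a) × f(c) < 0, new interval: [2.070000, 2.485000]
Iteration 3:
  c_3 = (2.070000 + 2.485000)/2 = 2.277500
  f(c_3) = f(2.277500) = 2.890413
  f(a) × f(c) < 0, new interval: [2.070000, 2.277500]
Iteration 4:
  c_4 = (2.070000 + 2.277500)/2 = 2.173750
  f(c_4) = f(2.173750) = 1.301569
  f(a) × f(c) < 0, new interval: [2.070000, 2.173750]
Iteration 5:
  c_5 = (2.070000 + 2.173750)/2 = 2.121875
  f(c_5) = f(2.121875) = 0.568285
  f(a) × f(c) < 0, new interval: [2.070000, 2.121875]
Iteration 6:
  c_6 = (2.070000 + 2.121875)/2 = 2.095937
  f(c_6) = f(2.095937) = 0.216561
  f(a) × f(c) < 0, new interval: [2.070000, 2.095937]

After 6 iteration(s), the approximation is c_6 = 2.095937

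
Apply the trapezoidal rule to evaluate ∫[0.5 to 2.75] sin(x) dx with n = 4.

f(x) = sin(x)
a = 0.5, b = 2.75, n = 4
h = (b - a)/n = 0.562500

Trapezoidal rule: (h/2)[f(x₀) + 2f(x₁) + 2f(x₂) + ... + f(xₙ)]

x_0 = 0.5000, f(x_0) = 0.479426, coefficient = 1
x_1 = 1.0625, f(x_1) = 0.873575, coefficient = 2
x_2 = 1.6250, f(x_2) = 0.998531, coefficient = 2
x_3 = 2.1875, f(x_3) = 0.815789, coefficient = 2
x_4 = 2.7500, f(x_4) = 0.381661, coefficient = 1

I ≈ (0.562500/2) × 6.236878 = 1.754122
Exact value: 1.801885
Error: 0.047763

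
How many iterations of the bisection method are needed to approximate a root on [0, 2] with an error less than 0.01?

We need (b-a)/2^n ≤ 0.01
(2 - 0)/2^n ≤ 0.01
2/2^n ≤ 0.01
2^n ≥ 200
n ≥ log₂(200) = 7.64
n ≥ 8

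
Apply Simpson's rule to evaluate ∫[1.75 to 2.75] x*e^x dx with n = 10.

f(x) = x*e^x
a = 1.75, b = 2.75, n = 10
h = (b - a)/n = 0.100000

Simpson's rule: (h/3)[f(x₀) + 4f(x₁) + 2f(x₂) + ... + f(xₙ)]

x_0 = 1.7500, f(x_0) = 10.070555, coefficient = 1
x_1 = 1.8500, f(x_1) = 11.765666, coefficient = 4
x_2 = 1.9500, f(x_2) = 13.705941, coefficient = 2
x_3 = 2.0500, f(x_3) = 15.924197, coefficient = 4
x_4 = 2.1500, f(x_4) = 18.457446, coefficient = 2
x_5 = 2.2500, f(x_5) = 21.347406, coefficient = 4
x_6 = 2.3500, f(x_6) = 24.641089, coefficient = 2
x_7 = 2.4500, f(x_7) = 28.391449, coefficient = 4
x_8 = 2.5500, f(x_8) = 32.658115, coefficient = 2
x_9 = 2.6500, f(x_9) = 37.508202, coefficient = 4
x_10 = 2.7500, f(x_10) = 43.017238, coefficient = 1

I ≈ (0.100000/3) × 691.760656 = 23.058689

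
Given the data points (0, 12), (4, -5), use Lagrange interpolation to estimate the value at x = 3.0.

Lagrange interpolation formula:
P(x) = Σ yᵢ × Lᵢ(x)
where Lᵢ(x) = Π_{j≠i} (x - xⱼ)/(xᵢ - xⱼ)

L_0(3.0) = (3.0 - 4)/(0 - 4) = 0.250000
L_1(3.0) = (3.0 - 0)/(4 - 0) = 0.750000

P(3.0) = 12×L_0(3.0) + (-5)×L_1(3.0)
P(3.0) = -0.750000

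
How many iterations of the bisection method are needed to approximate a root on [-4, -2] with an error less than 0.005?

We need (b-a)/2^n ≤ 0.005
(-2 - (-4))/2^n ≤ 0.005
2/2^n ≤ 0.005
2^n ≥ 400
n ≥ log₂(400) = 8.64
n ≥ 9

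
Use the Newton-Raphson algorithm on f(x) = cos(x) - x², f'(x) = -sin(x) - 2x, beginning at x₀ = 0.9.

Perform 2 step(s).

f(x) = cos(x) - x²
f'(x) = -sin(x) - 2x
x₀ = 0.9

Newton-Raphson formula: x_{n+1} = x_n - f(x_n)/f'(x_n)

Iteration 1:
  f(0.900000) = -0.188390
  f'(0.900000) = -2.583327
  x_1 = 0.900000 - (-0.188390)/(-2.583327) = 0.827075
Iteration 2:
  f(0.827075) = -0.007021
  f'(0.827075) = -2.390103
  x_2 = 0.827075 - (-0.007021)/(-2.390103) = 0.824137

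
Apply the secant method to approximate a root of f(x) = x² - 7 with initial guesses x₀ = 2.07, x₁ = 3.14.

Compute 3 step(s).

f(x) = x² - 7
x₀ = 2.07, x₁ = 3.14

Secant formula: x_{n+1} = x_n - f(x_n)(x_n - x_{n-1})/(f(x_n) - f(x_{n-1}))

Iteration 1:
  f(2.070000) = -2.715100
  f(3.140000) = 2.859600
  x_2 = 3.140000 - 2.859600×(3.140000 - 2.070000)/(2.859600 - (-2.715100))
       = 2.591132
Iteration 2:
  f(3.140000) = 2.859600
  f(2.591132) = -0.286033
  x_3 = 2.591132 - (-0.286033)×(2.591132 - 3.140000)/(-0.286033 - 2.859600)
       = 2.641041
Iteration 3:
  f(2.591132) = -0.286033
  f(2.641041) = -0.024902
  x_4 = 2.641041 - (-0.024902)×(2.641041 - 2.591132)/(-0.024902 - (-0.286033))
       = 2.645800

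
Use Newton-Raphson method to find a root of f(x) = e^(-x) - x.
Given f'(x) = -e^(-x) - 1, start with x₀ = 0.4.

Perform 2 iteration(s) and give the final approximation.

f(x) = e^(-x) - x
f'(x) = -e^(-x) - 1
x₀ = 0.4

Newton-Raphson formula: x_{n+1} = x_n - f(x_n)/f'(x_n)

Iteration 1:
  f(0.400000) = 0.270320
  f'(0.400000) = -1.670320
  x_1 = 0.400000 - 0.270320/(-1.670320) = 0.561837
Iteration 2:
  f(0.561837) = 0.008323
  f'(0.561837) = -1.570161
  x_2 = 0.561837 - 0.008323/(-1.570161) = 0.567138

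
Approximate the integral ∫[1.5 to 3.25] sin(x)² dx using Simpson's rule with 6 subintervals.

f(x) = sin(x)²
a = 1.5, b = 3.25, n = 6
h = (b - a)/n = 0.291667

Simpson's rule: (h/3)[f(x₀) + 4f(x₁) + 2f(x₂) + ... + f(xₙ)]

x_0 = 1.5000, f(x_0) = 0.994996, coefficient = 1
x_1 = 1.7917, f(x_1) = 0.952004, coefficient = 4
x_2 = 2.0833, f(x_2) = 0.759518, coefficient = 2
x_3 = 2.3750, f(x_3) = 0.481199, coefficient = 4
x_4 = 2.6667, f(x_4) = 0.209098, coefficient = 2
x_5 = 2.9583, f(x_5) = 0.033210, coefficient = 4
x_6 = 3.2500, f(x_6) = 0.011706, coefficient = 1

I ≈ (0.291667/3) × 8.809587 = 0.856488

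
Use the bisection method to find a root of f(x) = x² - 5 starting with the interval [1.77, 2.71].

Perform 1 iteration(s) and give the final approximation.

f(x) = x² - 5
Initial interval: [1.77, 2.71]

Iteration 1:
  c_1 = (1.770000 + 2.710000)/2 = 2.240000
  f(c_1) = f(2.240000) = 0.017600
  f(a) × f(c) < 0, new interval: [1.770000, 2.240000]

After 1 iteration(s), the approximation is c_1 = 2.240000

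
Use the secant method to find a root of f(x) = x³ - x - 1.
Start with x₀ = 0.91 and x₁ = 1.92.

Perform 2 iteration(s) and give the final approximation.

f(x) = x³ - x - 1
x₀ = 0.91, x₁ = 1.92

Secant formula: x_{n+1} = x_n - f(x_n)(x_n - x_{n-1})/(f(x_n) - f(x_{n-1}))

Iteration 1:
  f(0.910000) = -1.156429
  f(1.920000) = 4.157888
  x_2 = 1.920000 - 4.157888×(1.920000 - 0.910000)/(4.157888 - (-1.156429))
       = 1.129782
Iteration 2:
  f(1.920000) = 4.157888
  f(1.129782) = -0.687719
  x_3 = 1.129782 - (-0.687719)×(1.129782 - 1.920000)/(-0.687719 - 4.157888)
       = 1.241935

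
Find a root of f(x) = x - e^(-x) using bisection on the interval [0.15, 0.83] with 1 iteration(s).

f(x) = x - e^(-x)
Initial interval: [0.15, 0.83]

Iteration 1:
  c_1 = (0.150000 + 0.830000)/2 = 0.490000
  f(c_1) = f(0.490000) = -0.122626
  f(a) × f(c) ≥ 0, new interval: [0.490000, 0.830000]

After 1 iteration(s), the approximation is c_1 = 0.490000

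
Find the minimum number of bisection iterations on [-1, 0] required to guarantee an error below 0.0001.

We need (b-a)/2^n ≤ 0.0001
(0 - (-1))/2^n ≤ 0.0001
1/2^n ≤ 0.0001
2^n ≥ 10000
n ≥ log₂(10000) = 13.29
n ≥ 14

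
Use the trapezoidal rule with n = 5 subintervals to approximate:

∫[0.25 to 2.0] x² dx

f(x) = x²
a = 0.25, b = 2.0, n = 5
h = (b - a)/n = 0.350000

Trapezoidal rule: (h/2)[f(x₀) + 2f(x₁) + 2f(x₂) + ... + f(xₙ)]

x_0 = 0.2500, f(x_0) = 0.062500, coefficient = 1
x_1 = 0.6000, f(x_1) = 0.360000, coefficient = 2
x_2 = 0.9500, f(x_2) = 0.902500, coefficient = 2
x_3 = 1.3000, f(x_3) = 1.690000, coefficient = 2
x_4 = 1.6500, f(x_4) = 2.722500, coefficient = 2
x_5 = 2.0000, f(x_5) = 4.000000, coefficient = 1

I ≈ (0.350000/2) × 15.412500 = 2.697187
Exact value: 2.661458
Error: 0.035729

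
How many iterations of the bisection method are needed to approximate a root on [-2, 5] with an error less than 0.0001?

We need (b-a)/2^n ≤ 0.0001
(5 - (-2))/2^n ≤ 0.0001
7/2^n ≤ 0.0001
2^n ≥ 70000
n ≥ log₂(70000) = 16.10
n ≥ 17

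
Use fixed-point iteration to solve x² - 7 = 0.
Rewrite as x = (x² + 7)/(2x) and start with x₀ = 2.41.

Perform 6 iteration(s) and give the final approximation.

Equation: x² - 7 = 0
Fixed-point form: x = (x² + 7)/(2x)
x₀ = 2.41

x_1 = g(2.410000) = 2.657282
x_2 = g(2.657282) = 2.645776
x_3 = g(2.645776) = 2.645751
x_4 = g(2.645751) = 2.645751
x_5 = g(2.645751) = 2.645751
x_6 = g(2.645751) = 2.645751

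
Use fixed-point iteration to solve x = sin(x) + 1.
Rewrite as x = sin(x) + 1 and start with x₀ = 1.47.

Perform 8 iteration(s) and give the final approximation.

Equation: x = sin(x) + 1
Fixed-point form: x = sin(x) + 1
x₀ = 1.47

x_1 = g(1.470000) = 1.994924
x_2 = g(1.994924) = 1.911398
x_3 = g(1.911398) = 1.942554
x_4 = g(1.942554) = 1.931690
x_5 = g(1.931690) = 1.935582
x_6 = g(1.935582) = 1.934200
x_7 = g(1.934200) = 1.934692
x_8 = g(1.934692) = 1.934517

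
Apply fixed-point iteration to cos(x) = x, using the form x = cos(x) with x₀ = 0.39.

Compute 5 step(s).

Equation: cos(x) = x
Fixed-point form: x = cos(x)
x₀ = 0.39

x_1 = g(0.390000) = 0.924909
x_2 = g(0.924909) = 0.601907
x_3 = g(0.601907) = 0.824257
x_4 = g(0.824257) = 0.679102
x_5 = g(0.679102) = 0.778137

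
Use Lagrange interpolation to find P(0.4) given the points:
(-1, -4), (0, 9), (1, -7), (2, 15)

Lagrange interpolation formula:
P(x) = Σ yᵢ × Lᵢ(x)
where Lᵢ(x) = Π_{j≠i} (x - xⱼ)/(xᵢ - xⱼ)

L_0(0.4) = (0.4 - 0)/(-1 - 0) × (0.4 - 1)/(-1 - 1) × (0.4 - 2)/(-1 - 2) = -0.064000
L_1(0.4) = (0.4 - (-1))/(0 - (-1)) × (0.4 - 1)/(0 - 1) × (0.4 - 2)/(0 - 2) = 0.672000
L_2(0.4) = (0.4 - (-1))/(1 - (-1)) × (0.4 - 0)/(1 - 0) × (0.4 - 2)/(1 - 2) = 0.448000
L_3(0.4) = (0.4 - (-1))/(2 - (-1)) × (0.4 - 0)/(2 - 0) × (0.4 - 1)/(2 - 1) = -0.056000

P(0.4) = (-4)×L_0(0.4) + 9×L_1(0.4) + (-7)×L_2(0.4) + 15×L_3(0.4)
P(0.4) = 2.328000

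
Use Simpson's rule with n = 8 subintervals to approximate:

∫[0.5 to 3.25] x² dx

f(x) = x²
a = 0.5, b = 3.25, n = 8
h = (b - a)/n = 0.343750

Simpson's rule: (h/3)[f(x₀) + 4f(x₁) + 2f(x₂) + ... + f(xₙ)]

x_0 = 0.5000, f(x_0) = 0.250000, coefficient = 1
x_1 = 0.8438, f(x_1) = 0.711914, coefficient = 4
x_2 = 1.1875, f(x_2) = 1.410156, coefficient = 2
x_3 = 1.5312, f(x_3) = 2.344727, coefficient = 4
x_4 = 1.8750, f(x_4) = 3.515625, coefficient = 2
x_5 = 2.2188, f(x_5) = 4.922852, coefficient = 4
x_6 = 2.5625, f(x_6) = 6.566406, coefficient = 2
x_7 = 2.9062, f(x_7) = 8.446289, coefficient = 4
x_8 = 3.2500, f(x_8) = 10.562500, coefficient = 1

I ≈ (0.343750/3) × 99.500000 = 11.401042
Exact value: 11.401042
Error: 0.000000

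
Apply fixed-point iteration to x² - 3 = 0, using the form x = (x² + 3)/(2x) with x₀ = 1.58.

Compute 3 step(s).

Equation: x² - 3 = 0
Fixed-point form: x = (x² + 3)/(2x)
x₀ = 1.58

x_1 = g(1.580000) = 1.739367
x_2 = g(1.739367) = 1.732066
x_3 = g(1.732066) = 1.732051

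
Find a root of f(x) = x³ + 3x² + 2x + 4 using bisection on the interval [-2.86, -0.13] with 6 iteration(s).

f(x) = x³ + 3x² + 2x + 4
Initial interval: [-2.86, -0.13]

Iteration 1:
  c_1 = (-2.860000 + (-0.130000))/2 = -1.495000
  f(c_1) = f(-1.495000) = 4.373713
  f(a) × f(c) < 0, new interval: [-2.860000, -1.495000]
Iteration 2:
  c_2 = (-2.860000 + (-1.495000))/2 = -2.177500
  f(c_2) = f(-2.177500) = 3.544889
  f(a) × f(c) < 0, new interval: [-2.860000, -2.177500]
Iteration 3:
  c_3 = (-2.860000 + (-2.177500))/2 = -2.518750
  f(c_3) = f(-2.518750) = 2.015599
  f(a) × f(c) < 0, new interval: [-2.860000, -2.518750]
Iteration 4:
  c_4 = (-2.860000 + (-2.518750))/2 = -2.689375
  f(c_4) = f(-2.689375) = 0.867919
  f(a) × f(c) < 0, new interval: [-2.860000, -2.689375]
Iteration 5:
  c_5 = (-2.860000 + (-2.689375))/2 = -2.774687
  f(c_5) = f(-2.774687) = 0.185281
  f(a) × f(c) < 0, new interval: [-2.860000, -2.774687]
Iteration 6:
  c_6 = (-2.860000 + (-2.774687))/2 = -2.817344
  f(c_6) = f(-2.817344) = -0.184867
  f(a) × f(c) ≥ 0, new interval: [-2.817344, -2.774687]

After 6 iteration(s), the approximation is c_6 = -2.817344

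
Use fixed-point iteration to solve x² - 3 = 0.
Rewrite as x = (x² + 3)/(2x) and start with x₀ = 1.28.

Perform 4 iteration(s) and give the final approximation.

Equation: x² - 3 = 0
Fixed-point form: x = (x² + 3)/(2x)
x₀ = 1.28

x_1 = g(1.280000) = 1.811875
x_2 = g(1.811875) = 1.733809
x_3 = g(1.733809) = 1.732052
x_4 = g(1.732052) = 1.732051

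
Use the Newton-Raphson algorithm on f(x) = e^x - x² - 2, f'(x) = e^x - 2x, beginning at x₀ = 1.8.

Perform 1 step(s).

f(x) = e^x - x² - 2
f'(x) = e^x - 2x
x₀ = 1.8

Newton-Raphson formula: x_{n+1} = x_n - f(x_n)/f'(x_n)

Iteration 1:
  f(1.800000) = 0.809647
  f'(1.800000) = 2.449647
  x_1 = 1.800000 - 0.809647/2.449647 = 1.469484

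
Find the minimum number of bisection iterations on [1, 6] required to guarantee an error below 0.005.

We need (b-a)/2^n ≤ 0.005
(6 - 1)/2^n ≤ 0.005
5/2^n ≤ 0.005
2^n ≥ 1000
n ≥ log₂(1000) = 9.97
n ≥ 10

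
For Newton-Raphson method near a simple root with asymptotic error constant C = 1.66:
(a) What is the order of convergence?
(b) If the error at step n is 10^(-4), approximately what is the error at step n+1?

(a) Newton-Raphson has quadratic (order 2) convergence near simple roots.
    This means |e_{n+1}| ≈ C|e_n|².

(b) With |e_n| = 10^(-4) and C = 1.66:
    |e_{n+1}| ≈ 1.66 × (10^(-4))² = 1.66 × 10^(-8)

(a) 2 (quadratic); (b) |e_{n+1}| ≈ 1.660e-08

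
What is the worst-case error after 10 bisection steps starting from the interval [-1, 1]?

Bisection error bound: |error| ≤ (b-a)/2^n
|error| ≤ (1 - (-1))/2^10 = 2/2^10
|error| ≤ 0.0019531250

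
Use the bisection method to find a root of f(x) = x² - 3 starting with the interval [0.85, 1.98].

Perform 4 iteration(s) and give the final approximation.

f(x) = x² - 3
Initial interval: [0.85, 1.98]

Iteration 1:
  c_1 = (0.850000 + 1.980000)/2 = 1.415000
  f(c_1) = f(1.415000) = -0.997775
  f(a) × f(c) ≥ 0, new interval: [1.415000, 1.980000]
Iteration 2:
  c_2 = (1.415000 + 1.980000)/2 = 1.697500
  f(c_2) = f(1.697500) = -0.118494
  f(a) × f(c) ≥ 0, new interval: [1.697500, 1.980000]
Iteration 3:
  c_3 = (1.697500 + 1.980000)/2 = 1.838750
  f(c_3) = f(1.838750) = 0.381002
  f(a) × f(c) < 0, new interval: [1.697500, 1.838750]
Iteration 4:
  c_4 = (1.697500 + 1.838750)/2 = 1.768125
  f(c_4) = f(1.768125) = 0.126266
  f(a) × f(c) < 0, new interval: [1.697500, 1.768125]

After 4 iteration(s), the approximation is c_4 = 1.768125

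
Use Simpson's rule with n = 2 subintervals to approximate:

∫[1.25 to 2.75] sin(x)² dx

f(x) = sin(x)²
a = 1.25, b = 2.75, n = 2
h = (b - a)/n = 0.750000

Simpson's rule: (h/3)[f(x₀) + 4f(x₁) + 2f(x₂) + ... + f(xₙ)]

x_0 = 1.2500, f(x_0) = 0.900572, coefficient = 1
x_1 = 2.0000, f(x_1) = 0.826822, coefficient = 4
x_2 = 2.7500, f(x_2) = 0.145665, coefficient = 1

I ≈ (0.750000/3) × 4.353524 = 1.088381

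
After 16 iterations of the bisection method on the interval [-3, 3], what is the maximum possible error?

Bisection error bound: |error| ≤ (b-a)/2^n
|error| ≤ (3 - (-3))/2^16 = 6/2^16
|error| ≤ 0.0000915527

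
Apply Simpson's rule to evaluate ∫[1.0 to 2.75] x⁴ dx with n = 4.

f(x) = x⁴
a = 1.0, b = 2.75, n = 4
h = (b - a)/n = 0.437500

Simpson's rule: (h/3)[f(x₀) + 4f(x₁) + 2f(x₂) + ... + f(xₙ)]

x_0 = 1.0000, f(x_0) = 1.000000, coefficient = 1
x_1 = 1.4375, f(x_1) = 4.270035, coefficient = 4
x_2 = 1.8750, f(x_2) = 12.359619, coefficient = 2
x_3 = 2.3125, f(x_3) = 28.597427, coefficient = 4
x_4 = 2.7500, f(x_4) = 57.191406, coefficient = 1

I ≈ (0.437500/3) × 214.380493 = 31.263822
Exact value: 31.255273
Error: 0.008548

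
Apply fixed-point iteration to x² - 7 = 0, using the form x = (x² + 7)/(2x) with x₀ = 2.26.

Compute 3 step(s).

Equation: x² - 7 = 0
Fixed-point form: x = (x² + 7)/(2x)
x₀ = 2.26

x_1 = g(2.260000) = 2.678673
x_2 = g(2.678673) = 2.645954
x_3 = g(2.645954) = 2.645751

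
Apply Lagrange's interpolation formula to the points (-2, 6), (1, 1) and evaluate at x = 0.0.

Lagrange interpolation formula:
P(x) = Σ yᵢ × Lᵢ(x)
where Lᵢ(x) = Π_{j≠i} (x - xⱼ)/(xᵢ - xⱼ)

L_0(0.0) = (0.0 - 1)/(-2 - 1) = 0.333333
L_1(0.0) = (0.0 - (-2))/(1 - (-2)) = 0.666667

P(0.0) = 6×L_0(0.0) + 1×L_1(0.0)
P(0.0) = 2.666667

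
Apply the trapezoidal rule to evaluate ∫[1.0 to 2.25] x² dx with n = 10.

f(x) = x²
a = 1.0, b = 2.25, n = 10
h = (b - a)/n = 0.125000

Trapezoidal rule: (h/2)[f(x₀) + 2f(x₁) + 2f(x₂) + ... + f(xₙ)]

x_0 = 1.0000, f(x_0) = 1.000000, coefficient = 1
x_1 = 1.1250, f(x_1) = 1.265625, coefficient = 2
x_2 = 1.2500, f(x_2) = 1.562500, coefficient = 2
x_3 = 1.3750, f(x_3) = 1.890625, coefficient = 2
x_4 = 1.5000, f(x_4) = 2.250000, coefficient = 2
x_5 = 1.6250, f(x_5) = 2.640625, coefficient = 2
x_6 = 1.7500, f(x_6) = 3.062500, coefficient = 2
x_7 = 1.8750, f(x_7) = 3.515625, coefficient = 2
x_8 = 2.0000, f(x_8) = 4.000000, coefficient = 2
x_9 = 2.1250, f(x_9) = 4.515625, coefficient = 2
x_10 = 2.2500, f(x_10) = 5.062500, coefficient = 1

I ≈ (0.125000/2) × 55.468750 = 3.466797
Exact value: 3.463542
Error: 0.003255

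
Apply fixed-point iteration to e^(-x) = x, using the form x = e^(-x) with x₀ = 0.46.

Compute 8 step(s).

Equation: e^(-x) = x
Fixed-point form: x = e^(-x)
x₀ = 0.46

x_1 = g(0.460000) = 0.631284
x_2 = g(0.631284) = 0.531909
x_3 = g(0.531909) = 0.587483
x_4 = g(0.587483) = 0.555724
x_5 = g(0.555724) = 0.573657
x_6 = g(0.573657) = 0.563461
x_7 = g(0.563461) = 0.569235
x_8 = g(0.569235) = 0.565958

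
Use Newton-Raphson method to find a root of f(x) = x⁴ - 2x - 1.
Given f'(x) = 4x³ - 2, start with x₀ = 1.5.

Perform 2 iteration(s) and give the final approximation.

f(x) = x⁴ - 2x - 1
f'(x) = 4x³ - 2
x₀ = 1.5

Newton-Raphson formula: x_{n+1} = x_n - f(x_n)/f'(x_n)

Iteration 1:
  f(1.500000) = 1.062500
  f'(1.500000) = 11.500000
  x_1 = 1.500000 - 1.062500/11.500000 = 1.407609
Iteration 2:
  f(1.407609) = 0.110579
  f'(1.407609) = 9.155931
  x_2 = 1.407609 - 0.110579/9.155931 = 1.395531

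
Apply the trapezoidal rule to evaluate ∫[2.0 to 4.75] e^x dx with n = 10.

f(x) = e^x
a = 2.0, b = 4.75, n = 10
h = (b - a)/n = 0.275000

Trapezoidal rule: (h/2)[f(x₀) + 2f(x₁) + 2f(x₂) + ... + f(xₙ)]

x_0 = 2.0000, f(x_0) = 7.389056, coefficient = 1
x_1 = 2.2750, f(x_1) = 9.727919, coefficient = 2
x_2 = 2.5500, f(x_2) = 12.807104, coefficient = 2
x_3 = 2.8250, f(x_3) = 16.860945, coefficient = 2
x_4 = 3.1000, f(x_4) = 22.197951, coefficient = 2
x_5 = 3.3750, f(x_5) = 29.224284, coefficient = 2
x_6 = 3.6500, f(x_6) = 38.474666, coefficient = 2
x_7 = 3.9250, f(x_7) = 50.653078, coefficient = 2
x_8 = 4.2000, f(x_8) = 66.686331, coefficient = 2
x_9 = 4.4750, f(x_9) = 87.794600, coefficient = 2
x_10 = 4.7500, f(x_10) = 115.584285, coefficient = 1

I ≈ (0.275000/2) × 791.827097 = 108.876226
Exact value: 108.195228
Error: 0.680997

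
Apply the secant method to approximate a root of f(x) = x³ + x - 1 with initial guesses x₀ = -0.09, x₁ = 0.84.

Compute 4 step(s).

f(x) = x³ + x - 1
x₀ = -0.09, x₁ = 0.84

Secant formula: x_{n+1} = x_n - f(x_n)(x_n - x_{n-1})/(f(x_n) - f(x_{n-1}))

Iteration 1:
  f(-0.090000) = -1.090729
  f(0.840000) = 0.432704
  x_2 = 0.840000 - 0.432704×(0.840000 - (-0.090000))/(0.432704 - (-1.090729))
       = 0.575850
Iteration 2:
  f(0.840000) = 0.432704
  f(0.575850) = -0.233196
  x_3 = 0.575850 - (-0.233196)×(0.575850 - 0.840000)/(-0.233196 - 0.432704)
       = 0.668355
Iteration 3:
  f(0.575850) = -0.233196
  f(0.668355) = -0.033093
  x_4 = 0.668355 - (-0.033093)×(0.668355 - 0.575850)/(-0.033093 - (-0.233196))
       = 0.683653
Iteration 4:
  f(0.668355) = -0.033093
  f(0.683653) = 0.003179
  x_5 = 0.683653 - 0.003179×(0.683653 - 0.668355)/(0.003179 - (-0.033093))
       = 0.682312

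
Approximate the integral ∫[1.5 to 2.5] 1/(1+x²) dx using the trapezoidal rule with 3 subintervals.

f(x) = 1/(1+x²)
a = 1.5, b = 2.5, n = 3
h = (b - a)/n = 0.333333

Trapezoidal rule: (h/2)[f(x₀) + 2f(x₁) + 2f(x₂) + ... + f(xₙ)]

x_0 = 1.5000, f(x_0) = 0.307692, coefficient = 1
x_1 = 1.8333, f(x_1) = 0.229299, coefficient = 2
x_2 = 2.1667, f(x_2) = 0.175610, coefficient = 2
x_3 = 2.5000, f(x_3) = 0.137931, coefficient = 1

I ≈ (0.333333/2) × 1.255442 = 0.209240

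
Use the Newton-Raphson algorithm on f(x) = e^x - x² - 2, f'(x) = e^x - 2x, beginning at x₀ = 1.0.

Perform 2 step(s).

f(x) = e^x - x² - 2
f'(x) = e^x - 2x
x₀ = 1.0

Newton-Raphson formula: x_{n+1} = x_n - f(x_n)/f'(x_n)

Iteration 1:
  f(1.000000) = -0.281718
  f'(1.000000) = 0.718282
  x_1 = 1.000000 - (-0.281718)/0.718282 = 1.392211
Iteration 2:
  f(1.392211) = 0.085485
  f'(1.392211) = 1.239315
  x_2 = 1.392211 - 0.085485/1.239315 = 1.323233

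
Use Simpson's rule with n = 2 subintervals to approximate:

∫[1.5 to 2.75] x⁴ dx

f(x) = x⁴
a = 1.5, b = 2.75, n = 2
h = (b - a)/n = 0.625000

Simpson's rule: (h/3)[f(x₀) + 4f(x₁) + 2f(x₂) + ... + f(xₙ)]

x_0 = 1.5000, f(x_0) = 5.062500, coefficient = 1
x_1 = 2.1250, f(x_1) = 20.390869, coefficient = 4
x_2 = 2.7500, f(x_2) = 57.191406, coefficient = 1

I ≈ (0.625000/3) × 143.817383 = 29.961955
Exact value: 29.936523
Error: 0.025431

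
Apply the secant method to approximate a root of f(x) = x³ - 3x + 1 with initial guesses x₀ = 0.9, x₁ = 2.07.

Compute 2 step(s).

f(x) = x³ - 3x + 1
x₀ = 0.9, x₁ = 2.07

Secant formula: x_{n+1} = x_n - f(x_n)(x_n - x_{n-1})/(f(x_n) - f(x_{n-1}))

Iteration 1:
  f(0.900000) = -0.971000
  f(2.070000) = 3.659743
  x_2 = 2.070000 - 3.659743×(2.070000 - 0.900000)/(3.659743 - (-0.971000))
       = 1.145332
Iteration 2:
  f(2.070000) = 3.659743
  f(1.145332) = -0.933566
  x_3 = 1.145332 - (-0.933566)×(1.145332 - 2.070000)/(-0.933566 - 3.659743)
       = 1.333266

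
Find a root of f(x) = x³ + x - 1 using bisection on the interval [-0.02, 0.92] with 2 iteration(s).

f(x) = x³ + x - 1
Initial interval: [-0.02, 0.92]

Iteration 1:
  c_1 = (-0.020000 + 0.920000)/2 = 0.450000
  f(c_1) = f(0.450000) = -0.458875
  f(a) × f(c) ≥ 0, new interval: [0.450000, 0.920000]
Iteration 2:
  c_2 = (0.450000 + 0.920000)/2 = 0.685000
  f(c_2) = f(0.685000) = 0.006419
  f(a) × f(c) < 0, new interval: [0.450000, 0.685000]

After 2 iteration(s), the approximation is c_2 = 0.685000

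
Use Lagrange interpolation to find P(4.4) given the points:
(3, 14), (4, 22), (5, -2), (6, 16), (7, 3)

Lagrange interpolation formula:
P(x) = Σ yᵢ × Lᵢ(x)
where Lᵢ(x) = Π_{j≠i} (x - xⱼ)/(xᵢ - xⱼ)

L_0(4.4) = (4.4 - 4)/(3 - 4) × (4.4 - 5)/(3 - 5) × (4.4 - 6)/(3 - 6) × (4.4 - 7)/(3 - 7) = -0.041600
L_1(4.4) = (4.4 - 3)/(4 - 3) × (4.4 - 5)/(4 - 5) × (4.4 - 6)/(4 - 6) × (4.4 - 7)/(4 - 7) = 0.582400
L_2(4.4) = (4.4 - 3)/(5 - 3) × (4.4 - 4)/(5 - 4) × (4.4 - 6)/(5 - 6) × (4.4 - 7)/(5 - 7) = 0.582400
L_3(4.4) = (4.4 - 3)/(6 - 3) × (4.4 - 4)/(6 - 4) × (4.4 - 5)/(6 - 5) × (4.4 - 7)/(6 - 7) = -0.145600
L_4(4.4) = (4.4 - 3)/(7 - 3) × (4.4 - 4)/(7 - 4) × (4.4 - 5)/(7 - 5) × (4.4 - 6)/(7 - 6) = 0.022400

P(4.4) = 14×L_0(4.4) + 22×L_1(4.4) + (-2)×L_2(4.4) + 16×L_3(4.4) + 3×L_4(4.4)
P(4.4) = 8.803200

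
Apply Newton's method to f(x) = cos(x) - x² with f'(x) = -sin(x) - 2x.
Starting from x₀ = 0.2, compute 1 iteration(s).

f(x) = cos(x) - x²
f'(x) = -sin(x) - 2x
x₀ = 0.2

Newton-Raphson formula: x_{n+1} = x_n - f(x_n)/f'(x_n)

Iteration 1:
  f(0.200000) = 0.940067
  f'(0.200000) = -0.598669
  x_1 = 0.200000 - 0.940067/(-0.598669) = 1.770260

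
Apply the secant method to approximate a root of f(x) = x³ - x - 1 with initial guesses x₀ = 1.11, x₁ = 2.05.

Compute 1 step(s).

f(x) = x³ - x - 1
x₀ = 1.11, x₁ = 2.05

Secant formula: x_{n+1} = x_n - f(x_n)(x_n - x_{n-1})/(f(x_n) - f(x_{n-1}))

Iteration 1:
  f(1.110000) = -0.742369
  f(2.050000) = 5.565125
  x_2 = 2.050000 - 5.565125×(2.050000 - 1.110000)/(5.565125 - (-0.742369))
       = 1.220635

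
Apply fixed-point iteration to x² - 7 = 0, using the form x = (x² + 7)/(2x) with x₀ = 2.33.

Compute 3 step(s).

Equation: x² - 7 = 0
Fixed-point form: x = (x² + 7)/(2x)
x₀ = 2.33

x_1 = g(2.330000) = 2.667146
x_2 = g(2.667146) = 2.645837
x_3 = g(2.645837) = 2.645751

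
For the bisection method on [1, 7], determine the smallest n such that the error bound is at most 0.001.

We need (b-a)/2^n ≤ 0.001
(7 - 1)/2^n ≤ 0.001
6/2^n ≤ 0.001
2^n ≥ 6000
n ≥ log₂(6000) = 12.55
n ≥ 13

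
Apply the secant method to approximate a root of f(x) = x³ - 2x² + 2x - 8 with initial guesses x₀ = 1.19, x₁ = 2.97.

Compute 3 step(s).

f(x) = x³ - 2x² + 2x - 8
x₀ = 1.19, x₁ = 2.97

Secant formula: x_{n+1} = x_n - f(x_n)(x_n - x_{n-1})/(f(x_n) - f(x_{n-1}))

Iteration 1:
  f(1.190000) = -6.767041
  f(2.970000) = 6.496273
  x_2 = 2.970000 - 6.496273×(2.970000 - 1.190000)/(6.496273 - (-6.767041))
       = 2.098169
Iteration 2:
  f(2.970000) = 6.496273
  f(2.098169) = -3.371490
  x_3 = 2.098169 - (-3.371490)×(2.098169 - 2.970000)/(-3.371490 - 6.496273)
       = 2.396045
Iteration 3:
  f(2.098169) = -3.371490
  f(2.396045) = -0.934202
  x_4 = 2.396045 - (-0.934202)×(2.396045 - 2.098169)/(-0.934202 - (-3.371490))
       = 2.510220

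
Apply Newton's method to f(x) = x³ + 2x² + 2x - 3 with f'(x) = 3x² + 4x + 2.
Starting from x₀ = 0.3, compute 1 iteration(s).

f(x) = x³ + 2x² + 2x - 3
f'(x) = 3x² + 4x + 2
x₀ = 0.3

Newton-Raphson formula: x_{n+1} = x_n - f(x_n)/f'(x_n)

Iteration 1:
  f(0.300000) = -2.193000
  f'(0.300000) = 3.470000
  x_1 = 0.300000 - (-2.193000)/3.470000 = 0.931988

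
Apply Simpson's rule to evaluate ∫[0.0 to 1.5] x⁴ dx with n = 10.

f(x) = x⁴
a = 0.0, b = 1.5, n = 10
h = (b - a)/n = 0.150000

Simpson's rule: (h/3)[f(x₀) + 4f(x₁) + 2f(x₂) + ... + f(xₙ)]

x_0 = 0.0000, f(x_0) = 0.000000, coefficient = 1
x_1 = 0.1500, f(x_1) = 0.000506, coefficient = 4
x_2 = 0.3000, f(x_2) = 0.008100, coefficient = 2
x_3 = 0.4500, f(x_3) = 0.041006, coefficient = 4
x_4 = 0.6000, f(x_4) = 0.129600, coefficient = 2
x_5 = 0.7500, f(x_5) = 0.316406, coefficient = 4
x_6 = 0.9000, f(x_6) = 0.656100, coefficient = 2
x_7 = 1.0500, f(x_7) = 1.215506, coefficient = 4
x_8 = 1.2000, f(x_8) = 2.073600, coefficient = 2
x_9 = 1.3500, f(x_9) = 3.321506, coefficient = 4
x_10 = 1.5000, f(x_10) = 5.062500, coefficient = 1

I ≈ (0.150000/3) × 30.377025 = 1.518851
Exact value: 1.518750
Error: 0.000101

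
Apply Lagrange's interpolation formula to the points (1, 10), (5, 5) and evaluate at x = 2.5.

Lagrange interpolation formula:
P(x) = Σ yᵢ × Lᵢ(x)
where Lᵢ(x) = Π_{j≠i} (x - xⱼ)/(xᵢ - xⱼ)

L_0(2.5) = (2.5 - 5)/(1 - 5) = 0.625000
L_1(2.5) = (2.5 - 1)/(5 - 1) = 0.375000

P(2.5) = 10×L_0(2.5) + 5×L_1(2.5)
P(2.5) = 8.125000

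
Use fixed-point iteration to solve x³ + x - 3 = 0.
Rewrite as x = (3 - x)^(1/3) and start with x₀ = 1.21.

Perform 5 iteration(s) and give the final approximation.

Equation: x³ + x - 3 = 0
Fixed-point form: x = (3 - x)^(1/3)
x₀ = 1.21

x_1 = g(1.210000) = 1.214184
x_2 = g(1.214184) = 1.213237
x_3 = g(1.213237) = 1.213451
x_4 = g(1.213451) = 1.213403
x_5 = g(1.213403) = 1.213414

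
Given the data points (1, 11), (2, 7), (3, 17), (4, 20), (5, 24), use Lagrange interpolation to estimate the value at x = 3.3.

Lagrange interpolation formula:
P(x) = Σ yᵢ × Lᵢ(x)
where Lᵢ(x) = Π_{j≠i} (x - xⱼ)/(xᵢ - xⱼ)

L_0(3.3) = (3.3 - 2)/(1 - 2) × (3.3 - 3)/(1 - 3) × (3.3 - 4)/(1 - 4) × (3.3 - 5)/(1 - 5) = 0.019337
L_1(3.3) = (3.3 - 1)/(2 - 1) × (3.3 - 3)/(2 - 3) × (3.3 - 4)/(2 - 4) × (3.3 - 5)/(2 - 5) = -0.136850
L_2(3.3) = (3.3 - 1)/(3 - 1) × (3.3 - 2)/(3 - 2) × (3.3 - 4)/(3 - 4) × (3.3 - 5)/(3 - 5) = 0.889525
L_3(3.3) = (3.3 - 1)/(4 - 1) × (3.3 - 2)/(4 - 2) × (3.3 - 3)/(4 - 3) × (3.3 - 5)/(4 - 5) = 0.254150
L_4(3.3) = (3.3 - 1)/(5 - 1) × (3.3 - 2)/(5 - 2) × (3.3 - 3)/(5 - 3) × (3.3 - 4)/(5 - 4) = -0.026162

P(3.3) = 11×L_0(3.3) + 7×L_1(3.3) + 17×L_2(3.3) + 20×L_3(3.3) + 24×L_4(3.3)
P(3.3) = 18.831788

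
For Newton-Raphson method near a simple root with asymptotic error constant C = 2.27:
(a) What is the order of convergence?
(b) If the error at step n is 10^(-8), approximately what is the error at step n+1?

(a) Newton-Raphson has quadratic (order 2) convergence near simple roots.
    This means |e_{n+1}| ≈ C|e_n|².

(b) With |e_n| = 10^(-8) and C = 2.27:
    |e_{n+1}| ≈ 2.27 × (10^(-8))² = 2.27 × 10^(-16)

(a) 2 (quadratic); (b) |e_{n+1}| ≈ 2.270e-16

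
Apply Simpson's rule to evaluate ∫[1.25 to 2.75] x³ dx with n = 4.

f(x) = x³
a = 1.25, b = 2.75, n = 4
h = (b - a)/n = 0.375000

Simpson's rule: (h/3)[f(x₀) + 4f(x₁) + 2f(x₂) + ... + f(xₙ)]

x_0 = 1.2500, f(x_0) = 1.953125, coefficient = 1
x_1 = 1.6250, f(x_1) = 4.291016, coefficient = 4
x_2 = 2.0000, f(x_2) = 8.000000, coefficient = 2
x_3 = 2.3750, f(x_3) = 13.396484, coefficient = 4
x_4 = 2.7500, f(x_4) = 20.796875, coefficient = 1

I ≈ (0.375000/3) × 109.500000 = 13.687500
Exact value: 13.687500
Error: 0.000000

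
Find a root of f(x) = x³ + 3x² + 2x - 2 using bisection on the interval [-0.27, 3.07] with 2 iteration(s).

f(x) = x³ + 3x² + 2x - 2
Initial interval: [-0.27, 3.07]

Iteration 1:
  c_1 = (-0.270000 + 3.070000)/2 = 1.400000
  f(c_1) = f(1.400000) = 9.424000
  f(a) × f(c) < 0, new interval: [-0.270000, 1.400000]
Iteration 2:
  c_2 = (-0.270000 + 1.400000)/2 = 0.565000
  f(c_2) = f(0.565000) = 0.268037
  f(a) × f(c) < 0, new interval: [-0.270000, 0.565000]

After 2 iteration(s), the approximation is c_2 = 0.565000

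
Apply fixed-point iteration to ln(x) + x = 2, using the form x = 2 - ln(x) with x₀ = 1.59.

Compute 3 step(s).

Equation: ln(x) + x = 2
Fixed-point form: x = 2 - ln(x)
x₀ = 1.59

x_1 = g(1.590000) = 1.536266
x_2 = g(1.536266) = 1.570645
x_3 = g(1.570645) = 1.548514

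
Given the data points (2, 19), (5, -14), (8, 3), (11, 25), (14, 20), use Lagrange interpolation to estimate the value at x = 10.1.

Lagrange interpolation formula:
P(x) = Σ yᵢ × Lᵢ(x)
where Lᵢ(x) = Π_{j≠i} (x - xⱼ)/(xᵢ - xⱼ)

L_0(10.1) = (10.1 - 5)/(2 - 5) × (10.1 - 8)/(2 - 8) × (10.1 - 11)/(2 - 11) × (10.1 - 14)/(2 - 14) = 0.019338
L_1(10.1) = (10.1 - 2)/(5 - 2) × (10.1 - 8)/(5 - 8) × (10.1 - 11)/(5 - 11) × (10.1 - 14)/(5 - 14) = -0.122850
L_2(10.1) = (10.1 - 2)/(8 - 2) × (10.1 - 5)/(8 - 5) × (10.1 - 11)/(8 - 11) × (10.1 - 14)/(8 - 14) = 0.447525
L_3(10.1) = (10.1 - 2)/(11 - 2) × (10.1 - 5)/(11 - 5) × (10.1 - 8)/(11 - 8) × (10.1 - 14)/(11 - 14) = 0.696150
L_4(10.1) = (10.1 - 2)/(14 - 2) × (10.1 - 5)/(14 - 5) × (10.1 - 8)/(14 - 8) × (10.1 - 11)/(14 - 11) = -0.040163

P(10.1) = 19×L_0(10.1) + (-14)×L_1(10.1) + 3×L_2(10.1) + 25×L_3(10.1) + 20×L_4(10.1)
P(10.1) = 20.030387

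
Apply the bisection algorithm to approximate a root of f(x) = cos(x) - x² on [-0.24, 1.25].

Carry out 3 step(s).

f(x) = cos(x) - x²
Initial interval: [-0.24, 1.25]

Iteration 1:
  c_1 = (-0.240000 + 1.250000)/2 = 0.505000
  f(c_1) = f(0.505000) = 0.620149
  f(a) × f(c) ≥ 0, new interval: [0.505000, 1.250000]
Iteration 2:
  c_2 = (0.505000 + 1.250000)/2 = 0.877500
  f(c_2) = f(0.877500) = -0.130930
  f(a) × f(c) < 0, new interval: [0.505000, 0.877500]
Iteration 3:
  c_3 = (0.505000 + 0.877500)/2 = 0.691250
  f(c_3) = f(0.691250) = 0.292623
  f(a) × f(c) ≥ 0, new interval: [0.691250, 0.877500]

After 3 iteration(s), the approximation is c_3 = 0.691250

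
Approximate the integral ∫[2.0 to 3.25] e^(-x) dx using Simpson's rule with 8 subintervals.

f(x) = e^(-x)
a = 2.0, b = 3.25, n = 8
h = (b - a)/n = 0.156250

Simpson's rule: (h/3)[f(x₀) + 4f(x₁) + 2f(x₂) + ... + f(xₙ)]

x_0 = 2.0000, f(x_0) = 0.135335, coefficient = 1
x_1 = 2.1562, f(x_1) = 0.115758, coefficient = 4
x_2 = 2.3125, f(x_2) = 0.099013, coefficient = 2
x_3 = 2.4688, f(x_3) = 0.084691, coefficient = 4
x_4 = 2.6250, f(x_4) = 0.072440, coefficient = 2
x_5 = 2.7812, f(x_5) = 0.061961, coefficient = 4
x_6 = 2.9375, f(x_6) = 0.052998, coefficient = 2
x_7 = 3.0938, f(x_7) = 0.045332, coefficient = 4
x_8 = 3.2500, f(x_8) = 0.038774, coefficient = 1

I ≈ (0.156250/3) × 1.853979 = 0.096561
Exact value: 0.096561
Error: 0.000000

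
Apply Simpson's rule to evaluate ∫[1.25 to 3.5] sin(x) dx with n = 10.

f(x) = sin(x)
a = 1.25, b = 3.5, n = 10
h = (b - a)/n = 0.225000

Simpson's rule: (h/3)[f(x₀) + 4f(x₁) + 2f(x₂) + ... + f(xₙ)]

x_0 = 1.2500, f(x_0) = 0.948985, coefficient = 1
x_1 = 1.4750, f(x_1) = 0.995415, coefficient = 4
x_2 = 1.7000, f(x_2) = 0.991665, coefficient = 2
x_3 = 1.9250, f(x_3) = 0.937923, coefficient = 4
x_4 = 2.1500, f(x_4) = 0.836899, coefficient = 2
x_5 = 2.3750, f(x_5) = 0.693685, coefficient = 4
x_6 = 2.6000, f(x_6) = 0.515501, coefficient = 2
x_7 = 2.8250, f(x_7) = 0.311330, coefficient = 4
x_8 = 3.0500, f(x_8) = 0.091465, coefficient = 2
x_9 = 3.2750, f(x_9) = -0.133012, coefficient = 4
x_10 = 3.5000, f(x_10) = -0.350783, coefficient = 1

I ≈ (0.225000/3) × 16.690626 = 1.251797
Exact value: 1.251779
Error: 0.000018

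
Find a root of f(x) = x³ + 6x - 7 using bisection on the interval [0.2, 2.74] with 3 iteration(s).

f(x) = x³ + 6x - 7
Initial interval: [0.2, 2.74]

Iteration 1:
  c_1 = (0.200000 + 2.740000)/2 = 1.470000
  f(c_1) = f(1.470000) = 4.996523
  f(a) × f(c) < 0, new interval: [0.200000, 1.470000]
Iteration 2:
  c_2 = (0.200000 + 1.470000)/2 = 0.835000
  f(c_2) = f(0.835000) = -1.407817
  f(a) × f(c) ≥ 0, new interval: [0.835000, 1.470000]
Iteration 3:
  c_3 = (0.835000 + 1.470000)/2 = 1.152500
  f(c_3) = f(1.152500) = 1.445815
  f(a) × f(c) < 0, new interval: [0.835000, 1.152500]

After 3 iteration(s), the approximation is c_3 = 1.152500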